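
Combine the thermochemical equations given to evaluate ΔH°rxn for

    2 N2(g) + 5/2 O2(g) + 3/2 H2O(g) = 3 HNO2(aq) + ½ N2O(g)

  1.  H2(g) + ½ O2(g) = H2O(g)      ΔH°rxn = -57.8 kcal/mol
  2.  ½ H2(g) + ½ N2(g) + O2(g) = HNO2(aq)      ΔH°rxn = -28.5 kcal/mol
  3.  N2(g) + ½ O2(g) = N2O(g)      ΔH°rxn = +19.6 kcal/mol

eq. 1 reversed and × 3/2: (-3/2)·(-57.8) = +86.7 kcal/mol
eq. 2 × 3: (3)·(-28.5) = -85.5 kcal/mol
eq. 3 × 1/2: (1/2)·(+19.6) = +9.8 kcal/mol
Combining the equations, ΔH°rxn = (+86.7) + (-85.5) + (+9.8) = 11.0 kcal/mol

ΔH°rxn = 11.0 kcal/mol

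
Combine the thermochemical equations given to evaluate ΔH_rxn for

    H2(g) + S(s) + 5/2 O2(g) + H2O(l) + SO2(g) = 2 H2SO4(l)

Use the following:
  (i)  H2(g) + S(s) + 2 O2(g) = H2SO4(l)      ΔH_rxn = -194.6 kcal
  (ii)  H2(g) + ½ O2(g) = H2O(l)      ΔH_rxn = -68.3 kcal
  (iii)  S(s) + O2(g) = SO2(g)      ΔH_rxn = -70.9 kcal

(i) × 2 (scale by 2 for the 2 H2SO4(l)): (2)·(-194.6) = -389.2 kcal
(ii) reversed (H2O(l) must end up as a reactant): +68.3 kcal
(iii) reversed (reverse to put SO2(g) on the reactant side): +70.9 kcal
Summing the manipulated equations, ΔH_rxn = (2)·(-194.6) + (-1)·(-68.3) + (-1)·(-70.9) = -250.0 kcal

ΔH_rxn = -250.0 kcal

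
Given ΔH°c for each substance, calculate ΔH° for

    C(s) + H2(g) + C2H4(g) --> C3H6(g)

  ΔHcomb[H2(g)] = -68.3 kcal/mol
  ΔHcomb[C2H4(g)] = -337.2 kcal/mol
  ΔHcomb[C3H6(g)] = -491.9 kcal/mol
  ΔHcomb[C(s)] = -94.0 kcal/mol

Using ΔH = Σ nΔHc°(reactants) − Σ nΔHc°(products):
= [1·(-94.0) + 1·(-68.3) + 1·(-337.2)] − [1·(-491.9)]
= -7.6 kcal/mol

ΔH° = -7.6 kcal/mol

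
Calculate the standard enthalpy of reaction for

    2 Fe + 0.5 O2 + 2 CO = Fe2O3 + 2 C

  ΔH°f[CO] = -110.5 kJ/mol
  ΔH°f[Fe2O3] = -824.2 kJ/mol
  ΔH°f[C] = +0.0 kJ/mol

ΔH_rxn = -603.2 kJ/mol

Products: 1·(-824.2) + 2·(+0.0) = -824.2
Reactants: 2·(+0.0) + 1/2·(+0.0) + 2·(-110.5) = -221.0
ΔH_rxn = (-824.2) − (-221.0) = -603.2 kJ/mol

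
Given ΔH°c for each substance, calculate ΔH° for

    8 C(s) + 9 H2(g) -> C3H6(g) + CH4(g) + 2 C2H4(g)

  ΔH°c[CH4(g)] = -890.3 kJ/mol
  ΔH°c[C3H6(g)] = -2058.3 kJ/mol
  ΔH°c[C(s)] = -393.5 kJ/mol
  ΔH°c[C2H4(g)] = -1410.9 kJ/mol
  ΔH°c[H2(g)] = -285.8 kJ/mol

With combustion enthalpies, reactants minus products:
= [8·(-393.5) + 9·(-285.8)] − [1·(-2058.3) + 1·(-890.3) + 2·(-1410.9)]
= 50.2 kJ/mol

ΔH° = 50.2 kJ/mol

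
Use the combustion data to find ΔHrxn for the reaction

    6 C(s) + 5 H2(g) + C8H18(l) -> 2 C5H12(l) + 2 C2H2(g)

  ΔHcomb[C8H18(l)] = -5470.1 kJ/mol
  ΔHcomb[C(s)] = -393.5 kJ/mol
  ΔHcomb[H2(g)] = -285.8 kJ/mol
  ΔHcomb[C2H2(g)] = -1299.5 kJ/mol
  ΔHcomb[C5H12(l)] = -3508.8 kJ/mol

Using ΔH = Σ nΔHc°(reactants) − Σ nΔHc°(products):
= [6·(-393.5) + 5·(-285.8) + 1·(-5470.1)] − [2·(-3508.8) + 2·(-1299.5)]
= 356.5 kJ/mol

ΔHrxn = 356.5 kJ/mol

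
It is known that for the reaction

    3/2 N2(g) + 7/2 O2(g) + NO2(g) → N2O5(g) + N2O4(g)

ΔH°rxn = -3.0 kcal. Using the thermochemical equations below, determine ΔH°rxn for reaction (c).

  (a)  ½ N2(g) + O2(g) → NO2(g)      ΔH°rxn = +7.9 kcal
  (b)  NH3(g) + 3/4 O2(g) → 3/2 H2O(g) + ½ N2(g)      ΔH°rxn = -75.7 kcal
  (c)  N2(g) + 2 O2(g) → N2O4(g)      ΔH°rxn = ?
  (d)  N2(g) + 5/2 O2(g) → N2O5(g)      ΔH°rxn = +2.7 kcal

(a) reversed (reverse to put NO2(g) on the reactant side): -7.9 kcal
(b): not needed (NH3(g) appears nowhere else).
(c) as written (N2O4(g) already on the product side): contributes x
(d) as written (N2O5(g) already on the product side): +2.7 kcal
-3.0 = (-7.9) + (+2.7) + x
x = (-3.0 − (-5.2)) / (1) = 2.2 kcal

ΔH°rxn = 2.2 kcal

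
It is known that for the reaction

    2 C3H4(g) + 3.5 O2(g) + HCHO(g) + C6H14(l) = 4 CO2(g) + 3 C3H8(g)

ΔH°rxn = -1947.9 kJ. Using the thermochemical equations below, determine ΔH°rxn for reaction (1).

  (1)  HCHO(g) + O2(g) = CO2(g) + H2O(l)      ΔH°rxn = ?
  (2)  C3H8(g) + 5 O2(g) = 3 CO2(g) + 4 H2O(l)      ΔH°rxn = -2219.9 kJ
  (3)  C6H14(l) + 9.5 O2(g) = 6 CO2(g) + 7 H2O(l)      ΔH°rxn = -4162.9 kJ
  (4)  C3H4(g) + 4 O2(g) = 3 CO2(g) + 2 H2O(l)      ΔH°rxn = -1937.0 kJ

(1) as written: contributes x
(2) reversed and × 3: (-3)·(-2219.9) = +6659.7 kJ
(3) as written: -4162.9 kJ
(4) × 2: (2)·(-1937.0) = -3874.0 kJ
-1947.9 = (+6659.7) + (-4162.9) + (-3874.0) + x
x = (-1947.9 − (-1377.2)) / (1) = -570.7 kJ

ΔH°rxn = -570.7 kJ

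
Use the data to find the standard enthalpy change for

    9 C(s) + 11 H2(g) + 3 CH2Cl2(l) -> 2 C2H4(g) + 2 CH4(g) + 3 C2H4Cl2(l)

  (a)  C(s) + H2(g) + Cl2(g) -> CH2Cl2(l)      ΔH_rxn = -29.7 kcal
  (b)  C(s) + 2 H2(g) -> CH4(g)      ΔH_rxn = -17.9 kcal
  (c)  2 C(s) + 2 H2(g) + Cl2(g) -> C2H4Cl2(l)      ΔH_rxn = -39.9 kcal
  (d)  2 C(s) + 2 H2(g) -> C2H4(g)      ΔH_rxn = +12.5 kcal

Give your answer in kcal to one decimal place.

(a) reversed and × 3 (reverse to put CH2Cl2(l) on the reactant side; scale by 3 for the 3 CH2Cl2(l)): (-3)·(-29.7) = +89.1 kcal
(b) × 2 (×2 to match 2 CH4(g) in the target): (2)·(-17.9) = -35.8 kcal
(c) × 3 (×3 to match 3 C2H4Cl2(l) in the target): (3)·(-39.9) = -119.7 kcal
(d) × 2 (×2 to match 2 C2H4(g) in the target): (2)·(+12.5) = +25.0 kcal
Since enthalpy is a state function, ΔH_rxn = (-3)·(-29.7) + (2)·(-17.9) + (3)·(-39.9) + (2)·(+12.5) = -41.4 kcal

ΔH_rxn = -41.4 kcal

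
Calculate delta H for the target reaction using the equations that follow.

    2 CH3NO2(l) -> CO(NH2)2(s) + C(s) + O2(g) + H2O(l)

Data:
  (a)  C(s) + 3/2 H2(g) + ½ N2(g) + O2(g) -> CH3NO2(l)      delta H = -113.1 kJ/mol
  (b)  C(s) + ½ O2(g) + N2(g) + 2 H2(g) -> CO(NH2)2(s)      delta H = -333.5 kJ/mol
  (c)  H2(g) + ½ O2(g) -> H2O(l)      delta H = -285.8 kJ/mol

(a) reversed and × 2: (-2)·(-113.1) = +226.2 kJ/mol
(b) as written: -333.5 kJ/mol
(c) as written: -285.8 kJ/mol
Combining the equations, delta H = (+226.2) + (-333.5) + (-285.8) = -393.1 kJ/mol

delta H = -393.1 kJ/mol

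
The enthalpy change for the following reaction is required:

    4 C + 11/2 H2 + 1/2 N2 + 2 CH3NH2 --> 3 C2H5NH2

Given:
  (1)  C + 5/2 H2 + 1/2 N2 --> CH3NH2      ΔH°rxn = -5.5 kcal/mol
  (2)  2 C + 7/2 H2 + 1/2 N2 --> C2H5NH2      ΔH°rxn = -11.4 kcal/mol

ΔH°rxn = -23.2 kcal/mol

(1) reversed and × 2 (reverse to put CH3NH2 on the reactant side; scale by 2 for the 2 CH3NH2): (-2)·(-5.5) = +11.0 kcal/mol
(2) × 3 (×3 to match 3 C2H5NH2 in the target): (3)·(-11.4) = -34.2 kcal/mol
By Hess's law, ΔH°rxn = (+11.0) + (-34.2) = -23.2 kcal/mol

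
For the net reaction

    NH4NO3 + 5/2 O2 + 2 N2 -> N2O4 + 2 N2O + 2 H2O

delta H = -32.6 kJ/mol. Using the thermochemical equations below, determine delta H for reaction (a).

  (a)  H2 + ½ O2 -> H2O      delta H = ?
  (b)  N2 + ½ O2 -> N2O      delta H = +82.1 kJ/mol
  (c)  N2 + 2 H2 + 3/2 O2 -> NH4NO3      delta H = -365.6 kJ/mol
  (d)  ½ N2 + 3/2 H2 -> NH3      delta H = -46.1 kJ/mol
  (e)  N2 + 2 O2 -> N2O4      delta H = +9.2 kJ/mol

delta H = -285.8 kJ/mol

(a) × 2: contributes 2·x
(b) × 2: (2)·(+82.1) = +164.2 kJ/mol
(c) reversed: +365.6 kJ/mol
(d): not needed.
(e) as written: +9.2 kJ/mol
-32.6 = (+164.2) + (+365.6) + (+9.2) + 2·x
x = (-32.6 − (+539.0)) / (2) = -285.8 kJ/mol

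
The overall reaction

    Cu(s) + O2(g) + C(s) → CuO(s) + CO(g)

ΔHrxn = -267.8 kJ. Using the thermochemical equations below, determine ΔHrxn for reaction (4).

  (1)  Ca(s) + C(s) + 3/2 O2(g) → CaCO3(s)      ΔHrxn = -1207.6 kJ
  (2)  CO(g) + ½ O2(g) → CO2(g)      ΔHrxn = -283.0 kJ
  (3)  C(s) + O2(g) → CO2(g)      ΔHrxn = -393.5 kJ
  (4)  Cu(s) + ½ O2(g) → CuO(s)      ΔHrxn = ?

(1): not needed.
(2) reversed: +283.0 kJ
(3) as written: -393.5 kJ
(4) as written: contributes x
-267.8 = (+283.0) + (-393.5) + x
x = (-267.8 − (-110.5)) / (1) = -157.3 kJ

ΔHrxn = -157.3 kJ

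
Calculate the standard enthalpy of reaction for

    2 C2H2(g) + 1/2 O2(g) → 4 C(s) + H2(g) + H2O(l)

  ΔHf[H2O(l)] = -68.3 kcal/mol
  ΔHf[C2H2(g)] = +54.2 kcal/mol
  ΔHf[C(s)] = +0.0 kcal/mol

ΔHrxn = -176.7 kcal/mol

Products: 4·(+0.0) + 1·(+0.0) + 1·(-68.3) = -68.3
Reactants: 2·(+54.2) + 1/2·(+0.0) = +108.4
ΔHrxn = (-68.3) − (+108.4) = -176.7 kcal/mol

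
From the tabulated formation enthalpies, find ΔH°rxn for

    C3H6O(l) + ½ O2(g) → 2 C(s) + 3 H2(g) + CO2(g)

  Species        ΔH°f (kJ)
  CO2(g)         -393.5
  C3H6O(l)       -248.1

ΔH°rxn = -145.4 kJ

ΔH°rxn = Σ nΔHf°(products) − Σ nΔHf°(reactants).
Products: 2·(+0.0) + 3·(+0.0) + 1·(-393.5) = -393.5
Reactants: 1·(-248.1) + 1/2·(+0.0) = -248.1
ΔH°rxn = (-393.5) − (-248.1) = -145.4 kJ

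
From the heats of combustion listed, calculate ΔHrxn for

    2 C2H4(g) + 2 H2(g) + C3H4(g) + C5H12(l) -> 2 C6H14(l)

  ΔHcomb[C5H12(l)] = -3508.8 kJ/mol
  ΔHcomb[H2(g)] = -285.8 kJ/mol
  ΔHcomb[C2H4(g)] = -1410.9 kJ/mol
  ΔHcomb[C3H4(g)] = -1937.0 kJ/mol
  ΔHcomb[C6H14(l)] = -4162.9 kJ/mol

ΔHrxn = -513.4 kJ/mol

With combustion enthalpies, reactants minus products:
= [2·(-1410.9) + 2·(-285.8) + 1·(-1937.0) + 1·(-3508.8)] − [2·(-4162.9)]
= -513.4 kJ/mol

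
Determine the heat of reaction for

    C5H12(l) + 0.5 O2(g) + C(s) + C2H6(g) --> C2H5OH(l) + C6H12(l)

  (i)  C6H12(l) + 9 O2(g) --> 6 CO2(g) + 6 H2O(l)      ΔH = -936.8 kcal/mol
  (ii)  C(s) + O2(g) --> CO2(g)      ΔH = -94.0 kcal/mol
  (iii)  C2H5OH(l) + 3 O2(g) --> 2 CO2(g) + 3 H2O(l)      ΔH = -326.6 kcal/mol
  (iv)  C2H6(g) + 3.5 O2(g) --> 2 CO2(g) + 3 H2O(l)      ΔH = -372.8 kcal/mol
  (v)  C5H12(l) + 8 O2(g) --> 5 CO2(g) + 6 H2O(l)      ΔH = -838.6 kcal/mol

(i) reversed: +936.8 kcal/mol
(ii) as written: -94.0 kcal/mol
(iii) reversed: +326.6 kcal/mol
(iv) as written: -372.8 kcal/mol
(v) as written: -838.6 kcal/mol
ΔH = (+936.8) + (-94.0) + (+326.6) + (-372.8) + (-838.6) = -42.0 kcal/mol

ΔH = -42.0 kcal/mol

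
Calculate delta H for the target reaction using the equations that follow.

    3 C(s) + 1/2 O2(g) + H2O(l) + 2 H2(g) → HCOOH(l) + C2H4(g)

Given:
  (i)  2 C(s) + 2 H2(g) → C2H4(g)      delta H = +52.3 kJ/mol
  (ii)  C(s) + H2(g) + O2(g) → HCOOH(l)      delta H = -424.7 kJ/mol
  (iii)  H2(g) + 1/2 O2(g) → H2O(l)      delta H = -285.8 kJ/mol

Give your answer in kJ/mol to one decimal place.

delta H = -86.6 kJ/mol

(i) as written: +52.3 kJ/mol
(ii) as written: -424.7 kJ/mol
(iii) reversed: +285.8 kJ/mol
delta H = (1)·(+52.3) + (1)·(-424.7) + (-1)·(-285.8) = -86.6 kJ/mol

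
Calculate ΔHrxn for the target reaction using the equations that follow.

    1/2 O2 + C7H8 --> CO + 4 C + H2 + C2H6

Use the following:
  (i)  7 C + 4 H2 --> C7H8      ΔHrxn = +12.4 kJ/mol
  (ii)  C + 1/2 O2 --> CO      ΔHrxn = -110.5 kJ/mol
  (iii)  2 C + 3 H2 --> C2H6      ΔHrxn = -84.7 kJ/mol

ΔHrxn = -207.6 kJ/mol

(i) reversed (reverse to put C7H8 on the reactant side): -12.4 kJ/mol
(ii) as written (CO already on the product side): -110.5 kJ/mol
(iii) as written (C2H6 already on the product side): -84.7 kJ/mol
Combining the equations, ΔHrxn = (-12.4) + (-110.5) + (-84.7) = -207.6 kJ/mol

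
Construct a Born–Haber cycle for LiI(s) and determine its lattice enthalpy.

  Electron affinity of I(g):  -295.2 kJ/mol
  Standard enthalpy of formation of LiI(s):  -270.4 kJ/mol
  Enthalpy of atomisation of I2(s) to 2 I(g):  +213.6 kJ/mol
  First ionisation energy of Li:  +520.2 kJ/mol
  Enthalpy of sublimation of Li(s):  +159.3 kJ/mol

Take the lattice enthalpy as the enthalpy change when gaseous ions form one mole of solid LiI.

ΔHf° = 1·ΔHsub + 1·(ΣIE) + 1/2·D(I2) + 1·EA + U
-270.4 = 1·(+159.3) + 1·(+520.2) + 1/2·(+213.6) + 1·(-295.2) + U
U = -270.4 − (+491.1) = -761.5 kJ/mol

U = -761.5 kJ/mol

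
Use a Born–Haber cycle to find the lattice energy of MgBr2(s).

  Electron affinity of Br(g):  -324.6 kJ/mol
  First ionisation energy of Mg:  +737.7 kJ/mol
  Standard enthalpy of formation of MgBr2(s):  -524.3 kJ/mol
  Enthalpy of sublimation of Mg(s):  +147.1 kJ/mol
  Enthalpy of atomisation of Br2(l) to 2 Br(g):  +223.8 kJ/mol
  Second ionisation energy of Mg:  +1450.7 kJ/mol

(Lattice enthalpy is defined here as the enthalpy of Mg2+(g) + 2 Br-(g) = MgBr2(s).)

U = -2434.4 kJ/mol

ΔHf° = 1·ΔHsub + 1·(ΣIE) + 1·D(Br2) + 2·EA + U
-524.3 = 1·(+147.1) + 1·(+2188.4) + 1·(+223.8) + 2·(-324.6) + U
U = -524.3 − (+1910.1) = -2434.4 kJ/mol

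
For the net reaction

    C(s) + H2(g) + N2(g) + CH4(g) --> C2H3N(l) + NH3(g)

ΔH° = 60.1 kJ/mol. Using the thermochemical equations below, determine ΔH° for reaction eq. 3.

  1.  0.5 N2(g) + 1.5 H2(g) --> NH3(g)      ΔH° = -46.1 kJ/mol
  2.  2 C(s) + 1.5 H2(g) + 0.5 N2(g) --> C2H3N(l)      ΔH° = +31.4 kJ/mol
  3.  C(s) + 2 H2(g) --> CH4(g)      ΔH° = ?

ΔH° = -74.8 kJ/mol

eq. 1 as written: -46.1 kJ/mol
eq. 2 as written: +31.4 kJ/mol
eq. 3 reversed: contributes −x
+60.1 = (-46.1) + (+31.4) − x
x = (+60.1 − (-14.7)) / (-1) = -74.8 kJ/mol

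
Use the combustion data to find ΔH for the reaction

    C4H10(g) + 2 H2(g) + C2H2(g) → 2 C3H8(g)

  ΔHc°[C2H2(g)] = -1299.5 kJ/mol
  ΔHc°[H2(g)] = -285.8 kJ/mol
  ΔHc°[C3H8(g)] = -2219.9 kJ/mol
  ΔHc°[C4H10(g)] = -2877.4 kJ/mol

Using ΔH = Σ nΔHc°(reactants) − Σ nΔHc°(products):
= [1·(-2877.4) + 2·(-285.8) + 1·(-1299.5)] − [2·(-2219.9)]
= -308.7 kJ/mol

ΔH = -308.7 kJ/mol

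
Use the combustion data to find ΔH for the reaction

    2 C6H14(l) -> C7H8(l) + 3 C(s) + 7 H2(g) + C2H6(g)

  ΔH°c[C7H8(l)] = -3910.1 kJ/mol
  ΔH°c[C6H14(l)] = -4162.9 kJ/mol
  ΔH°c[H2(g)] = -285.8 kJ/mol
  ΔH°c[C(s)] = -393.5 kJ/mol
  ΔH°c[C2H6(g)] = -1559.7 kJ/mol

ΔH = 325.1 kJ/mol

With combustion enthalpies, reactants minus products:
= [2·(-4162.9)] − [1·(-3910.1) + 3·(-393.5) + 7·(-285.8) + 1·(-1559.7)]
= 325.1 kJ/mol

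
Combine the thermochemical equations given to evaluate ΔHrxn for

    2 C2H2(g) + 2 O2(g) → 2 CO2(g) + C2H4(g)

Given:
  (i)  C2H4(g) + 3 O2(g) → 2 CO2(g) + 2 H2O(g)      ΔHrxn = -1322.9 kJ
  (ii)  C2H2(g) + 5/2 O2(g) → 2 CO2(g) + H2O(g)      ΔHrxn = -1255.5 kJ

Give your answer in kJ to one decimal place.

(i) reversed: +1322.9 kJ
(ii) × 2: (2)·(-1255.5) = -2511.0 kJ
Summing the manipulated equations, ΔHrxn = (-1)·(-1322.9) + (2)·(-1255.5) = -1188.1 kJ

ΔHrxn = -1188.1 kJ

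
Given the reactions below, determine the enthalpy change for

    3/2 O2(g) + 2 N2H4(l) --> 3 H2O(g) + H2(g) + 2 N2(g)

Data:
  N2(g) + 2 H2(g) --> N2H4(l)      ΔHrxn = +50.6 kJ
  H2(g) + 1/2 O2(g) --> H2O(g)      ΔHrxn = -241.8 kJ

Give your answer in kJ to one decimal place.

ΔHrxn = -826.6 kJ

equation 1 reversed and × 2 (reverse to put N2H4(l) on the reactant side; scale by 2 for the 2 N2H4(l)): (-2)·(+50.6) = -101.2 kJ
equation 2 × 3 (×3 to match 3 H2O(g) in the target): (3)·(-241.8) = -725.4 kJ
Summing the manipulated equations, ΔHrxn = (-101.2) + (-725.4) = -826.6 kJ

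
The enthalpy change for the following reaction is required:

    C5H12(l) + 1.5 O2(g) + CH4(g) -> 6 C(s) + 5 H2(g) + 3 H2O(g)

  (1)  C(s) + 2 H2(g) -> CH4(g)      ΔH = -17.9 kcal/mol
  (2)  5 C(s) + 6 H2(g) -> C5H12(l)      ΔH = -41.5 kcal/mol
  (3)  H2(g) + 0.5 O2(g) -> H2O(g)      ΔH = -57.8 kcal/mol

ΔH = -114.0 kcal/mol

(1) reversed (CH4(g) must end up as a reactant): +17.9 kcal/mol
(2) reversed (C5H12(l) must end up as a reactant): +41.5 kcal/mol
(3) × 3 (×3 to match 3 H2O(g) in the target): (3)·(-57.8) = -173.4 kcal/mol
ΔH = (-1)·(-17.9) + (-1)·(-41.5) + (3)·(-57.8) = -114.0 kcal/mol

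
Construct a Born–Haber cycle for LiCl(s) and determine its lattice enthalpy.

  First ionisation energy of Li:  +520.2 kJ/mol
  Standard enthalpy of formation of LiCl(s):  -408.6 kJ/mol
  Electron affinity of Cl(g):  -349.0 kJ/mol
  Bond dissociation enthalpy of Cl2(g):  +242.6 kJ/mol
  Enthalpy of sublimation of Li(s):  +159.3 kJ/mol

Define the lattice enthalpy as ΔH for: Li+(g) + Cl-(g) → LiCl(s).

ΔHf° = 1·ΔHsub + 1·(ΣIE) + 1/2·D(Cl2) + 1·EA + U
-408.6 = 1·(+159.3) + 1·(+520.2) + 1/2·(+242.6) + 1·(-349.0) + U
U = -408.6 − (+451.8) = -860.4 kJ/mol

U = -860.4 kJ/mol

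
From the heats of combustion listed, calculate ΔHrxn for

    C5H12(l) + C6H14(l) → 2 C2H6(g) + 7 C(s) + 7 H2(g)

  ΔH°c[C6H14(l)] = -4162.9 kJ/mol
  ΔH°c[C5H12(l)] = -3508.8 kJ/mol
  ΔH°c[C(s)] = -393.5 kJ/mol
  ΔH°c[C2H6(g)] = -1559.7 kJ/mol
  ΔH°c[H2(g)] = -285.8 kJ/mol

ΔHrxn = 202.8 kJ/mol

With combustion enthalpies, reactants minus products:
= [1·(-3508.8) + 1·(-4162.9)] − [2·(-1559.7) + 7·(-393.5) + 7·(-285.8)]
= 202.8 kJ/mol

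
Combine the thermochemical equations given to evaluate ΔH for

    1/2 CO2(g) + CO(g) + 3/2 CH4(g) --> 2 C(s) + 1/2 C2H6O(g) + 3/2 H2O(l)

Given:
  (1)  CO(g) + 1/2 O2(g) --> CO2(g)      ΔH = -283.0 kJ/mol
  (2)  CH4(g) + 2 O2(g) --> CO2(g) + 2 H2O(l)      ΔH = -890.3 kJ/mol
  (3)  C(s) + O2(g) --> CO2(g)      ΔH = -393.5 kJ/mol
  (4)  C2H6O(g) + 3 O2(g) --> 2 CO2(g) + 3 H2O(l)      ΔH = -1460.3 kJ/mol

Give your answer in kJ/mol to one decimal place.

ΔH = -101.3 kJ/mol

(1) as written (CO(g) already on the reactant side): -283.0 kJ/mol
(2) × 3/2 (×3/2 to match 3/2 CH4(g) in the target): (3/2)·(-890.3) = -1335.45 kJ/mol
(3) reversed and × 2 (C(s) must end up as a product; scale by 2 for the 2 C(s)): (-2)·(-393.5) = +787.0 kJ/mol
(4) reversed and × 1/2 (reverse to put C2H6O(g) on the product side; scale by 1/2 for the 1/2 C2H6O(g)): (-1/2)·(-1460.3) = +730.15 kJ/mol
By Hess's law, ΔH = (1)·(-283.0) + (3/2)·(-890.3) + (-2)·(-393.5) + (-1/2)·(-1460.3) = -101.3 kJ/mol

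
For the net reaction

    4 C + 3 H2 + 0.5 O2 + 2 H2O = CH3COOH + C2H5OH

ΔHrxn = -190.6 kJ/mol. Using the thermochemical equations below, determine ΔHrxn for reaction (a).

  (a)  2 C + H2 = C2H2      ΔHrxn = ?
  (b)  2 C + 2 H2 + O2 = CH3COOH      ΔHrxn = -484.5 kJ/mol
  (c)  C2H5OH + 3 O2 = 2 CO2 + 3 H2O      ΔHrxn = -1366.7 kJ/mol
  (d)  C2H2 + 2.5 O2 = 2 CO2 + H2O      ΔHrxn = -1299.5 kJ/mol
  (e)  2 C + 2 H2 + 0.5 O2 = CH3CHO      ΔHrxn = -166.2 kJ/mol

ΔHrxn = 226.7 kJ/mol

(a) as written: contributes x
(b) as written (CH3COOH already on the product side): -484.5 kJ/mol
(c) reversed (reverse to put C2H5OH on the product side): +1366.7 kJ/mol
(d) as written: -1299.5 kJ/mol
(e): not needed (CH3CHO appears nowhere else).
-190.6 = (-484.5) + (+1366.7) + (-1299.5) + x
x = (-190.6 − (-417.3)) / (1) = 226.7 kJ/mol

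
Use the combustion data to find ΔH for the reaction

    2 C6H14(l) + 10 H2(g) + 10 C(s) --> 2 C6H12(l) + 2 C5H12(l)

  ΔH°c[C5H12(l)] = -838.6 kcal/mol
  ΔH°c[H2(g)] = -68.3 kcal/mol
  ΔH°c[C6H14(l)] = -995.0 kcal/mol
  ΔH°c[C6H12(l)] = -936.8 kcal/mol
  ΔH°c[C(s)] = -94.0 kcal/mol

Using ΔH = Σ nΔHc°(reactants) − Σ nΔHc°(products):
= [2·(-995.0) + 10·(-68.3) + 10·(-94.0)] − [2·(-936.8) + 2·(-838.6)]
= -62.2 kcal/mol

ΔH = -62.2 kcal/mol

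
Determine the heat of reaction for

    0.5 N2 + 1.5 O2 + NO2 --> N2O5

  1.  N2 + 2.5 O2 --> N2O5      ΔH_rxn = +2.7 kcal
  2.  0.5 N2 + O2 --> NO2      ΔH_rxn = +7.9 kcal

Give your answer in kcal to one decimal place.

eq. 1 as written (N2O5 already on the product side): +2.7 kcal
eq. 2 reversed (reverse to put NO2 on the reactant side): -7.9 kcal
Combining the equations, ΔH_rxn = (1)·(+2.7) + (-1)·(+7.9) = -5.2 kcal

ΔH_rxn = -5.2 kcal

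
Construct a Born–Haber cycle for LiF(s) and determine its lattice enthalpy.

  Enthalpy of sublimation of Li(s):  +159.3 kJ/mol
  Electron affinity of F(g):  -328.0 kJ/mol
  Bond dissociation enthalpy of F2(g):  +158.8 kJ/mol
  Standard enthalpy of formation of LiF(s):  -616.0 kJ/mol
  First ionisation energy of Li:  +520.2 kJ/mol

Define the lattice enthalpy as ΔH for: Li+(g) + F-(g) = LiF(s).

U = -1046.9 kJ/mol

ΔHf° = 1·ΔHsub + 1·(ΣIE) + 1/2·D(F2) + 1·EA + U
-616.0 = 1·(+159.3) + 1·(+520.2) + 1/2·(+158.8) + 1·(-328.0) + U
U = -616.0 − (+430.9) = -1046.9 kJ/mol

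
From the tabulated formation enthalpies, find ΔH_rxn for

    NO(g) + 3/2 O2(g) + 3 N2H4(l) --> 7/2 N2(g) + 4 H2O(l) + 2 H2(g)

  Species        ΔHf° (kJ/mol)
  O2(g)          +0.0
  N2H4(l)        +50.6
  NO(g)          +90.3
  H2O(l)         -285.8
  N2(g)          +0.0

Products: 7/2·(+0.0) + 4·(-285.8) + 2·(+0.0) = -1143.2
Reactants: 1·(+90.3) + 3/2·(+0.0) + 3·(+50.6) = +242.1
ΔH_rxn = (-1143.2) − (+242.1) = -1385.3 kJ/mol

ΔH_rxn = -1385.3 kJ/mol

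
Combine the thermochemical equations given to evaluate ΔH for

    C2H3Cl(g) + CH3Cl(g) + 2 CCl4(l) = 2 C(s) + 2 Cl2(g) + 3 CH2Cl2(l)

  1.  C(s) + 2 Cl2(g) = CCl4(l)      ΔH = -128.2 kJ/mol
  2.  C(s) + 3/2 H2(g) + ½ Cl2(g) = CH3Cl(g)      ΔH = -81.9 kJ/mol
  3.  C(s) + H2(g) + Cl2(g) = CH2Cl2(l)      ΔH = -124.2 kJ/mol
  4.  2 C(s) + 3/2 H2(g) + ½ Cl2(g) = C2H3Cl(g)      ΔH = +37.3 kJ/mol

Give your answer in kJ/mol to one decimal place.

eq. 1 reversed and × 2: (-2)·(-128.2) = +256.4 kJ/mol
eq. 2 reversed: +81.9 kJ/mol
eq. 3 × 3: (3)·(-124.2) = -372.6 kJ/mol
eq. 4 reversed: -37.3 kJ/mol
ΔH = (-2)·(-128.2) + (-1)·(-81.9) + (3)·(-124.2) + (-1)·(+37.3) = -71.6 kJ/mol

ΔH = -71.6 kJ/mol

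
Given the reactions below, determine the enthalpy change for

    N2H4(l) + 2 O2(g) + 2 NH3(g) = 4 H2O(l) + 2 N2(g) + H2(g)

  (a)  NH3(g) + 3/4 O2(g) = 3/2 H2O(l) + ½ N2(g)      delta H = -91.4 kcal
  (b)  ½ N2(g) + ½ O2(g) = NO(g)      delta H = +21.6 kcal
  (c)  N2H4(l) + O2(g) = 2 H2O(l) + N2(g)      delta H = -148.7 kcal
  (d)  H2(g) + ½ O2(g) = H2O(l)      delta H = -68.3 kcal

(a) × 2 (scale by 2 for the 2 NH3(g)): (2)·(-91.4) = -182.8 kcal
(b): not needed (NO(g) appears nowhere else).
(c) as written (N2H4(l) already on the reactant side): -148.7 kcal
(d) reversed (reverse to put H2(g) on the product side): +68.3 kcal
Combining the equations, delta H = (2)·(-91.4) + (1)·(-148.7) + (-1)·(-68.3) = -263.2 kcal

delta H = -263.2 kcal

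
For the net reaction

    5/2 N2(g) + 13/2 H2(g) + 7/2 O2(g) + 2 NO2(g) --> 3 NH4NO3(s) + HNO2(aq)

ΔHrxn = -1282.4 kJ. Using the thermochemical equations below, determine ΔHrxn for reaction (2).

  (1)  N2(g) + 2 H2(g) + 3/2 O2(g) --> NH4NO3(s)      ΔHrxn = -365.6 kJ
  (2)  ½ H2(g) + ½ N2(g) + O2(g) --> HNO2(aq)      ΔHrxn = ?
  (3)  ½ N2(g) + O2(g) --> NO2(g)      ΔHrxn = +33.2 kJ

ΔHrxn = -119.2 kJ

(1) × 3: (3)·(-365.6) = -1096.8 kJ
(2) as written: contributes x
(3) reversed and × 2: (-2)·(+33.2) = -66.4 kJ
-1282.4 = (-1096.8) + (-66.4) + x
x = (-1282.4 − (-1163.2)) / (1) = -119.2 kJ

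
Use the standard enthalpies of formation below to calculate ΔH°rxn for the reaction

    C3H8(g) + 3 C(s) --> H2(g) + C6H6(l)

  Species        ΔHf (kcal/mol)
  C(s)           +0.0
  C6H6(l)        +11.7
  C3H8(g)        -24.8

ΔH°rxn = 36.5 kcal/mol

ΔH°rxn = Σ nΔHf°(products) − Σ nΔHf°(reactants).
Products: 1·(+0.0) + 1·(+11.7) = +11.7
Reactants: 1·(-24.8) + 3·(+0.0) = -24.8
ΔH°rxn = (+11.7) − (-24.8) = 36.5 kcal/mol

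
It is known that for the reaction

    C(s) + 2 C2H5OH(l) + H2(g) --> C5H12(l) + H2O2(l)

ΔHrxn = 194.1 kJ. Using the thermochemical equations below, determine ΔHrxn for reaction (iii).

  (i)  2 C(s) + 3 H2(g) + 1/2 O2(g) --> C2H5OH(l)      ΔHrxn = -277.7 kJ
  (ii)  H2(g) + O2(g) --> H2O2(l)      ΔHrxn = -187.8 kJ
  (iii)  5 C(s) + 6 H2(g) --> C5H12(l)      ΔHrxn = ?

ΔHrxn = -173.5 kJ

(i) reversed and × 2: (-2)·(-277.7) = +555.4 kJ
(ii) as written: -187.8 kJ
(iii) as written: contributes x
+194.1 = (+555.4) + (-187.8) + x
x = (+194.1 − (+367.6)) / (1) = -173.5 kJ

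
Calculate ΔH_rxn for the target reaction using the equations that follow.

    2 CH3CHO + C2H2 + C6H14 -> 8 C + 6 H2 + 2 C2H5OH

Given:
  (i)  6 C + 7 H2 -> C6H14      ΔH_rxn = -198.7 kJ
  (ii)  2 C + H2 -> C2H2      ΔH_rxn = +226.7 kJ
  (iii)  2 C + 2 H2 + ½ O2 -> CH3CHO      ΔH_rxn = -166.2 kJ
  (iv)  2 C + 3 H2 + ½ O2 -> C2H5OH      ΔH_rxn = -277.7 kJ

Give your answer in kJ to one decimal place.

ΔH_rxn = -251.0 kJ

(i) reversed: +198.7 kJ
(ii) reversed: -226.7 kJ
(iii) reversed and × 2: (-2)·(-166.2) = +332.4 kJ
(iv) × 2: (2)·(-277.7) = -555.4 kJ
By Hess's law, ΔH_rxn = (+198.7) + (-226.7) + (+332.4) + (-555.4) = -251.0 kJ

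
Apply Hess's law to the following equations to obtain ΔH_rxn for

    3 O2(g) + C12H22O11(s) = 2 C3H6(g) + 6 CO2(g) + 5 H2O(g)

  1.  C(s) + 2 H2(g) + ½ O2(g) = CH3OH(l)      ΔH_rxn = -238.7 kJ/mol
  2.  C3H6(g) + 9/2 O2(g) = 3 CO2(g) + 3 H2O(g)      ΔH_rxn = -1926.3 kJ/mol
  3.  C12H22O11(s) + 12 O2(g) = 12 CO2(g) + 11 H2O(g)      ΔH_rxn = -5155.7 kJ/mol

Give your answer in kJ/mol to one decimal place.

eq. 1: not needed (C(s) appears nowhere else).
eq. 2 reversed and × 2 (reverse to put C3H6(g) on the product side; scale by 2 for the 2 C3H6(g)): (-2)·(-1926.3) = +3852.6 kJ/mol
eq. 3 as written (C12H22O11(s) already on the reactant side): -5155.7 kJ/mol
Combining the equations, ΔH_rxn = (+3852.6) + (-5155.7) = -1303.1 kJ/mol

ΔH_rxn = -1303.1 kJ/mol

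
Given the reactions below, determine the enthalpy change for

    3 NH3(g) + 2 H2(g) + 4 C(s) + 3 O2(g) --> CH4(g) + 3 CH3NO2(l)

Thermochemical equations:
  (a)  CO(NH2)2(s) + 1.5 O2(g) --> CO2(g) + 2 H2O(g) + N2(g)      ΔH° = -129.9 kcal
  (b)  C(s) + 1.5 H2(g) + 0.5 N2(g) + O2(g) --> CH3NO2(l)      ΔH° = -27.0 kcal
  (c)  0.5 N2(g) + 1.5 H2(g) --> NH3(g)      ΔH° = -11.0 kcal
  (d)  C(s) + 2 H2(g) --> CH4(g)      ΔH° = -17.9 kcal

(a): not needed (CO(NH2)2(s) appears nowhere else).
(b) × 3 (×3 to match 3 CH3NO2(l) in the target): (3)·(-27.0) = -81.0 kcal
(c) reversed and × 3 (reverse to put NH3(g) on the reactant side; ×3 to match 3 NH3(g) in the target): (-3)·(-11.0) = +33.0 kcal
(d) as written (CH4(g) already on the product side): -17.9 kcal
ΔH° = (3)·(-27.0) + (-3)·(-11.0) + (1)·(-17.9) = -65.9 kcal

ΔH° = -65.9 kcal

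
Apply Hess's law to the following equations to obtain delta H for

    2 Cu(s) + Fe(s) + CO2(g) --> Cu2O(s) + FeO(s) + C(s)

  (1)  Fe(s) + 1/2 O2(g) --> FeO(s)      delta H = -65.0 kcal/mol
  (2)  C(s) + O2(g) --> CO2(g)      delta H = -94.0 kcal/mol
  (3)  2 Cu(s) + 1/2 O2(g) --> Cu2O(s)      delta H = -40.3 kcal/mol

delta H = -11.3 kcal/mol

(1) as written: -65.0 kcal/mol
(2) reversed: +94.0 kcal/mol
(3) as written: -40.3 kcal/mol
By Hess's law, delta H = (-65.0) + (+94.0) + (-40.3) = -11.3 kcal/mol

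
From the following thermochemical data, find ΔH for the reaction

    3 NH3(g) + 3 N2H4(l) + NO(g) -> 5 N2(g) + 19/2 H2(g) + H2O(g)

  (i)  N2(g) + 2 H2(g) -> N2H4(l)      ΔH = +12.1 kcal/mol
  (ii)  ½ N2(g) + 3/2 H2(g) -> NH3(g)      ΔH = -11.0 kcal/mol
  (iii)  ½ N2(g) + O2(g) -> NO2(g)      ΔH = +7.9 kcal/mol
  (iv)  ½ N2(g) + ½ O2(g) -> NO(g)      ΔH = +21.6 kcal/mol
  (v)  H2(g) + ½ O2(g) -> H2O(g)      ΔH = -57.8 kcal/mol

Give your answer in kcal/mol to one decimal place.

(i) reversed and × 3: (-3)·(+12.1) = -36.3 kcal/mol
(ii) reversed and × 3: (-3)·(-11.0) = +33.0 kcal/mol
(iii): not needed.
(iv) reversed: -21.6 kcal/mol
(v) as written: -57.8 kcal/mol
ΔH = (-3)·(+12.1) + (-3)·(-11.0) + (-1)·(+21.6) + (1)·(-57.8) = -82.7 kcal/mol

ΔH = -82.7 kcal/mol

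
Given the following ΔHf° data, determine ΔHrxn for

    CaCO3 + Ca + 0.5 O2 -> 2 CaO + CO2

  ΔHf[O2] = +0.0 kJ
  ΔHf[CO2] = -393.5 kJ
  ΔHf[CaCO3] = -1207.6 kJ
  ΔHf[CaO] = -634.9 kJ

ΔHrxn = -455.7 kJ

Products: 2·(-634.9) + 1·(-393.5) = -1663.3
Reactants: 1·(-1207.6) + 1·(+0.0) + 1/2·(+0.0) = -1207.6
ΔHrxn = (-1663.3) − (-1207.6) = -455.7 kJ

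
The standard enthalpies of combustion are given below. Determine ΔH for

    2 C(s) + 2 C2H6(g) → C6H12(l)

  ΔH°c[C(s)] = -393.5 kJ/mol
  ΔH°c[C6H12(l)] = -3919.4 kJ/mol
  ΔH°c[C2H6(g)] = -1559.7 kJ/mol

Using ΔH = Σ nΔHc°(reactants) − Σ nΔHc°(products):
= [2·(-393.5) + 2·(-1559.7)] − [1·(-3919.4)]
= 13.0 kJ/mol

ΔH = 13.0 kJ/mol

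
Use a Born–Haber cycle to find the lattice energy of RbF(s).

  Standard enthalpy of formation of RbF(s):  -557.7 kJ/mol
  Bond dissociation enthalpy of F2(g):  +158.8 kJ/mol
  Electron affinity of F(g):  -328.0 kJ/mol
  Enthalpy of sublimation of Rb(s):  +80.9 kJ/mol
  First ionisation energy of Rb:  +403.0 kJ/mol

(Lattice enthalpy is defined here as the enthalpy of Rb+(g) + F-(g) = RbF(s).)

U = -793.0 kJ/mol

ΔHf° = 1·ΔHsub + 1·(ΣIE) + 1/2·D(F2) + 1·EA + U
-557.7 = 1·(+80.9) + 1·(+403.0) + 1/2·(+158.8) + 1·(-328.0) + U
U = -557.7 − (+235.3) = -793.0 kJ/mol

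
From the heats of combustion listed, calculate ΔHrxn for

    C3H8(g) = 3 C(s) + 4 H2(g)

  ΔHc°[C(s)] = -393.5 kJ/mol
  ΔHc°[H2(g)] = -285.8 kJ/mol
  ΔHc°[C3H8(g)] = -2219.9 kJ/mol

With combustion enthalpies, reactants minus products:
= [1·(-2219.9)] − [3·(-393.5) + 4·(-285.8)]
= 103.8 kJ/mol

ΔHrxn = 103.8 kJ/mol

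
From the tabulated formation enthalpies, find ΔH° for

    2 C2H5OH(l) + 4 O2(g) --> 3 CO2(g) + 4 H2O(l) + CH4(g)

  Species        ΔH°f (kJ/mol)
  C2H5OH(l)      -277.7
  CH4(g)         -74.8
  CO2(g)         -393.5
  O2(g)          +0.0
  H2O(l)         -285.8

ΔH° = -1843.1 kJ/mol

Products: 3·(-393.5) + 4·(-285.8) + 1·(-74.8) = -2398.5
Reactants: 2·(-277.7) + 4·(+0.0) = -555.4
ΔH° = (-2398.5) − (-555.4) = -1843.1 kJ/mol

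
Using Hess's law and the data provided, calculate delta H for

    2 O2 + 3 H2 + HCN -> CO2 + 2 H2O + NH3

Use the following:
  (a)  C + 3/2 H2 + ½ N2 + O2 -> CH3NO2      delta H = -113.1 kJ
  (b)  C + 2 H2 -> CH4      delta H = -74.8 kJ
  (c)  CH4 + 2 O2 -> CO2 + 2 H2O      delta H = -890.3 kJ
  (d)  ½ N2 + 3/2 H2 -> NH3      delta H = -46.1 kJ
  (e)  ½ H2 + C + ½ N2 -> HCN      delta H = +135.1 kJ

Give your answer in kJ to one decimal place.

(a): not needed (CH3NO2 appears nowhere else).
(b) as written: -74.8 kJ
(c) as written (CO2 already on the product side): -890.3 kJ
(d) as written (NH3 already on the product side): -46.1 kJ
(e) reversed (HCN must end up as a reactant): -135.1 kJ
By Hess's law, delta H = (-74.8) + (-890.3) + (-46.1) + (-135.1) = -1146.3 kJ

delta H = -1146.3 kJ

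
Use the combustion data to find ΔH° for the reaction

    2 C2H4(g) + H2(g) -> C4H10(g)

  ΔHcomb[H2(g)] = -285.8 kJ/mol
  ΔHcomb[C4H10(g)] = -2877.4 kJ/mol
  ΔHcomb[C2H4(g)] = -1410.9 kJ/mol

Using ΔH = Σ nΔHc°(reactants) − Σ nΔHc°(products):
= [2·(-1410.9) + 1·(-285.8)] − [1·(-2877.4)]
= -230.2 kJ/mol

ΔH° = -230.2 kJ/mol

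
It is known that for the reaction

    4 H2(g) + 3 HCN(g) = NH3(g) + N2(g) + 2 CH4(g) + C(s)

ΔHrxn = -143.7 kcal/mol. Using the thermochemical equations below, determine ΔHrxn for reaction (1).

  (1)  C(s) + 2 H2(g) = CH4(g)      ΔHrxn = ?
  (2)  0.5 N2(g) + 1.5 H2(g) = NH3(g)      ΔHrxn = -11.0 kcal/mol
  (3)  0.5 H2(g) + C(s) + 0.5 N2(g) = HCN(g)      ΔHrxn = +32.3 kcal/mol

(1) × 2: contributes 2·x
(2) as written: -11.0 kcal/mol
(3) reversed and × 3: (-3)·(+32.3) = -96.9 kcal/mol
-143.7 = (-11.0) + (-96.9) + 2·x
x = (-143.7 − (-107.9)) / (2) = -17.9 kcal/mol

ΔHrxn = -17.9 kcal/mol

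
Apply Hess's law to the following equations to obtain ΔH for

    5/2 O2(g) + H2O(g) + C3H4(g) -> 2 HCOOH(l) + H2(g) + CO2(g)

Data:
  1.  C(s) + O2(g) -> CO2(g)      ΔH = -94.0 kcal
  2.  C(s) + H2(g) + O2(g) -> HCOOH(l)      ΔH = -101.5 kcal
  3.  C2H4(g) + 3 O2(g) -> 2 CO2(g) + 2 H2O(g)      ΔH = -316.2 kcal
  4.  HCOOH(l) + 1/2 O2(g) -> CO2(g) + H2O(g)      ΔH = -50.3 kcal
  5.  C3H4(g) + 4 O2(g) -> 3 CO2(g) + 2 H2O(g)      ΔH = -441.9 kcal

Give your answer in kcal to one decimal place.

eq. 1 as written: -94.0 kcal
eq. 2 reversed (H2(g) must end up as a product): +101.5 kcal
eq. 3: not needed (C2H4(g) appears nowhere else).
eq. 4 reversed and × 3: (-3)·(-50.3) = +150.9 kcal
eq. 5 as written (C3H4(g) already on the reactant side): -441.9 kcal
ΔH = (1)·(-94.0) + (-1)·(-101.5) + (-3)·(-50.3) + (1)·(-441.9) = -283.5 kcal

ΔH = -283.5 kcal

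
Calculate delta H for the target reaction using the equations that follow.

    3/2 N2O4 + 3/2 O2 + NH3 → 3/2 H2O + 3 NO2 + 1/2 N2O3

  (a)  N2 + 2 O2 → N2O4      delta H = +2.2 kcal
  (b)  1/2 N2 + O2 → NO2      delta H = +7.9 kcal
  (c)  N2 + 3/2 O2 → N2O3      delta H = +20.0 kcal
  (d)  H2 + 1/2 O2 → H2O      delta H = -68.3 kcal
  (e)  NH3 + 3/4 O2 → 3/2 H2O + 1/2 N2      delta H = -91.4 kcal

(a) reversed and × 3/2: (-3/2)·(+2.2) = -3.3 kcal
(b) × 3: (3)·(+7.9) = +23.7 kcal
(c) × 1/2: (1/2)·(+20.0) = +10.0 kcal
(d): not needed.
(e) as written: -91.4 kcal
Combining the equations, delta H = (-3.3) + (+23.7) + (+10.0) + (-91.4) = -61.0 kcal

delta H = -61.0 kcal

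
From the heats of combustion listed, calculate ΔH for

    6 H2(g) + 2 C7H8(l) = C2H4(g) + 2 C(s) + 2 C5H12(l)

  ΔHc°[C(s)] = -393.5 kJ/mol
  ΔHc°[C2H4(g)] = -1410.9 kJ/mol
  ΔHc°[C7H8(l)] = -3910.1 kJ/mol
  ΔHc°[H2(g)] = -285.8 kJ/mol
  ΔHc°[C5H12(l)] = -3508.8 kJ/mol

Using ΔH = Σ nΔHc°(reactants) − Σ nΔHc°(products):
= [6·(-285.8) + 2·(-3910.1)] − [1·(-1410.9) + 2·(-393.5) + 2·(-3508.8)]
= -319.5 kJ/mol

ΔH = -319.5 kJ/mol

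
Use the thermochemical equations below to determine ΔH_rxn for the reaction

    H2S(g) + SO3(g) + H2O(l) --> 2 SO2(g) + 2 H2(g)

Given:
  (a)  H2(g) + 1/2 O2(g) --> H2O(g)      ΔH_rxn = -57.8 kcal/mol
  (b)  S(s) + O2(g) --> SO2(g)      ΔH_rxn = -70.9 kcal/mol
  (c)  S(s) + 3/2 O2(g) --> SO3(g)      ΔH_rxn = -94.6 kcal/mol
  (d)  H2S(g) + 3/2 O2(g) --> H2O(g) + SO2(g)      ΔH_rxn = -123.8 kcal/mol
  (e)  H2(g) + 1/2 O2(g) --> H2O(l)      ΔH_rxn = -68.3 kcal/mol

(a) reversed: +57.8 kcal/mol
(b) as written: -70.9 kcal/mol
(c) reversed (reverse to put SO3(g) on the reactant side): +94.6 kcal/mol
(d) as written (H2S(g) already on the reactant side): -123.8 kcal/mol
(e) reversed (reverse to put H2O(l) on the reactant side): +68.3 kcal/mol
ΔH_rxn = (-1)·(-57.8) + (1)·(-70.9) + (-1)·(-94.6) + (1)·(-123.8) + (-1)·(-68.3) = 26.0 kcal/mol

ΔH_rxn = 26.0 kcal/mol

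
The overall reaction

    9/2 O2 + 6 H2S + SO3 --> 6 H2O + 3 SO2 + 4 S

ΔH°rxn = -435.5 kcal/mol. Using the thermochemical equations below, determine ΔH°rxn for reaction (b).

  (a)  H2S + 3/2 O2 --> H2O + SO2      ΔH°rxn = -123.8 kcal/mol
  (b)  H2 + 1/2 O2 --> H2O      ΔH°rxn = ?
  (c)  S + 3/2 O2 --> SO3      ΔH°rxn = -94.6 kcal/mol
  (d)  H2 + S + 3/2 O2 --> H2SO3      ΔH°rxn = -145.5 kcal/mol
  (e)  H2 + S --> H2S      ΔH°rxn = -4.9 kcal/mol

ΔH°rxn = -57.8 kcal/mol

(a) × 3 (scale by 3 for the 3 SO2): (3)·(-123.8) = -371.4 kcal/mol
(b) × 3: contributes 3·x
(c) reversed (SO3 must end up as a reactant): +94.6 kcal/mol
(d): not needed (H2SO3 appears nowhere else).
(e) reversed and × 3: (-3)·(-4.9) = +14.7 kcal/mol
-435.5 = (-371.4) + (+94.6) + (+14.7) + 3·x
x = (-435.5 − (-262.1)) / (3) = -57.8 kcal/mol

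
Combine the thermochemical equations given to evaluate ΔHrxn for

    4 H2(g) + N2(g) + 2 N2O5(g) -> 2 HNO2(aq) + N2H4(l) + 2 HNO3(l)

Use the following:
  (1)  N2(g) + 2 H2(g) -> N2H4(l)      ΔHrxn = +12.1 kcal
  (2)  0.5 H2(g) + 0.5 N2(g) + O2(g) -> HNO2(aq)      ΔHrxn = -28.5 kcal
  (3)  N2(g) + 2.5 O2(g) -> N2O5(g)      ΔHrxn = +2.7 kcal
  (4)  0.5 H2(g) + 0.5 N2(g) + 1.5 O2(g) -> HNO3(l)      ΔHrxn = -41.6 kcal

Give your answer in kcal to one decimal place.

(1) as written (N2H4(l) already on the product side): +12.1 kcal
(2) × 2 (×2 to match 2 HNO2(aq) in the target): (2)·(-28.5) = -57.0 kcal
(3) reversed and × 2 (reverse to put N2O5(g) on the reactant side; ×2 to match 2 N2O5(g) in the target): (-2)·(+2.7) = -5.4 kcal
(4) × 2 (scale by 2 for the 2 HNO3(l)): (2)·(-41.6) = -83.2 kcal
ΔHrxn = (1)·(+12.1) + (2)·(-28.5) + (-2)·(+2.7) + (2)·(-41.6) = -133.5 kcal

ΔHrxn = -133.5 kcal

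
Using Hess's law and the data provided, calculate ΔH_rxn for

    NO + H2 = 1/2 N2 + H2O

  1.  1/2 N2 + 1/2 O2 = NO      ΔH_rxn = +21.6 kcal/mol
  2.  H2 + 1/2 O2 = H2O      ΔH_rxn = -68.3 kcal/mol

eq. 1 reversed: -21.6 kcal/mol
eq. 2 as written: -68.3 kcal/mol
ΔH_rxn = (-1)·(+21.6) + (1)·(-68.3) = -89.9 kcal/mol

ΔH_rxn = -89.9 kcal/mol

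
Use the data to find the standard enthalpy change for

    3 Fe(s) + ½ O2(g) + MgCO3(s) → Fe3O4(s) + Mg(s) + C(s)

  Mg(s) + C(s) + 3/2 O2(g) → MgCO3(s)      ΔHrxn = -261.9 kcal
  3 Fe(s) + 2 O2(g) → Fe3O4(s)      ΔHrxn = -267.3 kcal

equation 1 reversed (MgCO3(s) must end up as a reactant): +261.9 kcal
equation 2 as written (Fe3O4(s) already on the product side): -267.3 kcal
ΔHrxn = (-1)·(-261.9) + (1)·(-267.3) = -5.4 kcal

ΔHrxn = -5.4 kcal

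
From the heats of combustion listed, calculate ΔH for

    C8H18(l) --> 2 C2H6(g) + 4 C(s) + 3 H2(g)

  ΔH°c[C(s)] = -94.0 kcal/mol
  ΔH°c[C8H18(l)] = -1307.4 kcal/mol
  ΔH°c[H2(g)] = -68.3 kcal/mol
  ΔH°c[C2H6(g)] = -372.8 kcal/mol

Using ΔH = Σ nΔHc°(reactants) − Σ nΔHc°(products):
= [1·(-1307.4)] − [2·(-372.8) + 4·(-94.0) + 3·(-68.3)]
= 19.1 kcal/mol

ΔH = 19.1 kcal/mol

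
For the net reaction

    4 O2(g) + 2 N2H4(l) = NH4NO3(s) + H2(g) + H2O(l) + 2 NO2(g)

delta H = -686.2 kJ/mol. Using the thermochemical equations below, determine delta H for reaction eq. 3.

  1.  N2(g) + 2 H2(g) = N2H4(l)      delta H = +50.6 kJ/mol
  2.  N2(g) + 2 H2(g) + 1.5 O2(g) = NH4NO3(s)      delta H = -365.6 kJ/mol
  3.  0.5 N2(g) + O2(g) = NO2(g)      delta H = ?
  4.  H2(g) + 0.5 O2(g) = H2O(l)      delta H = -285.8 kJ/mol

delta H = 33.2 kJ/mol

eq. 1 reversed and × 2: (-2)·(+50.6) = -101.2 kJ/mol
eq. 2 as written: -365.6 kJ/mol
eq. 3 × 2: contributes 2·x
eq. 4 as written: -285.8 kJ/mol
-686.2 = (-101.2) + (-365.6) + (-285.8) + 2·x
x = (-686.2 − (-752.6)) / (2) = 33.2 kJ/mol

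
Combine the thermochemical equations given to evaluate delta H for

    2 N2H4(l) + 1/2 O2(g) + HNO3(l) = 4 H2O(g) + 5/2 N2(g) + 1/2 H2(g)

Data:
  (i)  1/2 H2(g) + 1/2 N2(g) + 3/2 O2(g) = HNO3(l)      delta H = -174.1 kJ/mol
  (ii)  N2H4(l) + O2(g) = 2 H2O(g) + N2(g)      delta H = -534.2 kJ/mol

delta H = -894.3 kJ/mol

(i) reversed (HNO3(l) must end up as a reactant): +174.1 kJ/mol
(ii) × 2 (×2 to match 2 N2H4(l) in the target): (2)·(-534.2) = -1068.4 kJ/mol
By Hess's law, delta H = (-1)·(-174.1) + (2)·(-534.2) = -894.3 kJ/mol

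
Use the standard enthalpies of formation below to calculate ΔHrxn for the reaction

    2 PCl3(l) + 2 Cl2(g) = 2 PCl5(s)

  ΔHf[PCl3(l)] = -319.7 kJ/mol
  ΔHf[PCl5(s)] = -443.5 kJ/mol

ΔH°rxn = Σ nΔHf°(products) − Σ nΔHf°(reactants).
Products: 2·(-443.5) = -887.0
Reactants: 2·(-319.7) + 2·(+0.0) = -639.4
ΔHrxn = (-887.0) − (-639.4) = -247.6 kJ/mol

ΔHrxn = -247.6 kJ/mol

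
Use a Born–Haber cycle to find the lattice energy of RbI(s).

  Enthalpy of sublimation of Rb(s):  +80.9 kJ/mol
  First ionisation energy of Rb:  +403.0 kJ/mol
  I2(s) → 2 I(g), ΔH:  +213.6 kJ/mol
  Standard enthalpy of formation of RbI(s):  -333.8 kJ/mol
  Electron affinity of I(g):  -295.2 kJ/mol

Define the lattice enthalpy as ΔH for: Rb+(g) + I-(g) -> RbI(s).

ΔHf° = 1·ΔHsub + 1·(ΣIE) + 1/2·D(I2) + 1·EA + U
-333.8 = 1·(+80.9) + 1·(+403.0) + 1/2·(+213.6) + 1·(-295.2) + U
U = -333.8 − (+295.5) = -629.3 kJ/mol

U = -629.3 kJ/mol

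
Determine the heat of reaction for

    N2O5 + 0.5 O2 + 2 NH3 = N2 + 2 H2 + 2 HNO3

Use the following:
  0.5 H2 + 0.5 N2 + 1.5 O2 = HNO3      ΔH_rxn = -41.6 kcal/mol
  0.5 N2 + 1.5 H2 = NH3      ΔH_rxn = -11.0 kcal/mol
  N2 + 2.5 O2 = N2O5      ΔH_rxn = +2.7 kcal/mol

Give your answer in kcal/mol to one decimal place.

equation 1 × 2: (2)·(-41.6) = -83.2 kcal/mol
equation 2 reversed and × 2: (-2)·(-11.0) = +22.0 kcal/mol
equation 3 reversed: -2.7 kcal/mol
ΔH_rxn = (-83.2) + (+22.0) + (-2.7) = -63.9 kcal/mol

ΔH_rxn = -63.9 kcal/mol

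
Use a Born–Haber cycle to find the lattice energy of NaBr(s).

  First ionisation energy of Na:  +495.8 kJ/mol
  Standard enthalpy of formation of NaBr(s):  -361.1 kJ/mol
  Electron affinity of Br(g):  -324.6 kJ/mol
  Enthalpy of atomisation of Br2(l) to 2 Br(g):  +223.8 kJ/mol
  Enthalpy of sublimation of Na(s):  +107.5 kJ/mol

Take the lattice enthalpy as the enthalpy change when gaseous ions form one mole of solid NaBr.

ΔHf° = 1·ΔHsub + 1·(ΣIE) + 1/2·D(Br2) + 1·EA + U
-361.1 = 1·(+107.5) + 1·(+495.8) + 1/2·(+223.8) + 1·(-324.6) + U
U = -361.1 − (+390.6) = -751.7 kJ/mol

U = -751.7 kJ/mol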